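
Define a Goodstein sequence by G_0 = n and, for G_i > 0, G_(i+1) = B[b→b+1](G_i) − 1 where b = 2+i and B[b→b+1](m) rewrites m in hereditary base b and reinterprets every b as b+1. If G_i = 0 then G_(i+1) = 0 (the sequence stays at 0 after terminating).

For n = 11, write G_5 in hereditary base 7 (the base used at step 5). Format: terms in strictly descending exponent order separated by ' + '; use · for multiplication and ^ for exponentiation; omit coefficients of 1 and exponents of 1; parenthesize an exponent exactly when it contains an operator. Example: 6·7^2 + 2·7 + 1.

[0] 11 ≡ 2^(2 + 1) + 2 + 1 (base 2). Lift 3: 85. −1: 84.
[1] 84 ≡ 3^(3 + 1) + 3 (base 3). Lift 4: 1028. −1: 1027.
[2] 1027 ≡ 4^(4 + 1) + 3 (base 4). Lift 5: 15628. −1: 15627.
[3] 15627 ≡ 5^(5 + 1) + 2 (base 5). Lift 6: 279938. −1: 279937.
[4] 279937 ≡ 6^(6 + 1) + 1 (base 6). Lift 7: 5764802. −1: 5764801.
[5] 5764801 ≡ 7^(7 + 1) (base 7). Lift 8: 134217728. −1: 134217727.

7^(7 + 1)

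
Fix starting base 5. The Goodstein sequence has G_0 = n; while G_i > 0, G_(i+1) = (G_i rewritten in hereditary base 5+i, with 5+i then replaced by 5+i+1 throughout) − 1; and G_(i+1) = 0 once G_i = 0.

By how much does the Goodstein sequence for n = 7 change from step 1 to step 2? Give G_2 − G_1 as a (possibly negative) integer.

G_0 = 7. HB_5(7) = 5 + 2. Bump = 8. G_1 = 7.
G_1 = 7. HB_6(7) = 6 + 1. Bump = 8. G_2 = 7.

0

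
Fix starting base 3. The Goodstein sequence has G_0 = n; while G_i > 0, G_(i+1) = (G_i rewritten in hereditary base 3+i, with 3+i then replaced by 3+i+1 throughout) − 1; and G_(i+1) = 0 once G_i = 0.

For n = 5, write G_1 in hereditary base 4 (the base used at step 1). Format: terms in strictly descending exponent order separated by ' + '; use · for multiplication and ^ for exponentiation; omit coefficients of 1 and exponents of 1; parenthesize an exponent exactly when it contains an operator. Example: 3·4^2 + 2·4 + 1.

4 + 1

step 0: 5 = 3 + 2; sub 4 for 3: 4 + 2; = 6; G_1 = 6−1 = 5
step 1: 5 = 4 + 1; sub 5 for 4: 5 + 1; = 6; G_2 = 6−1 = 5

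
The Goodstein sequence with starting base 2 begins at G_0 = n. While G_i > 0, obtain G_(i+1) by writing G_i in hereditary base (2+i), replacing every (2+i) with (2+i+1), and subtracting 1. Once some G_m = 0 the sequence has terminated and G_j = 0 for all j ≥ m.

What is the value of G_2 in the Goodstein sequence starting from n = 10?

1025

G_0=10  [base 2] 2^(2 + 1) + 2  →[2↦3]→  3^(3 + 1) + 3 = 84  −1 ⇒ G_1=83
G_1=83  [base 3] 3^(3 + 1) + 2  →[3↦4]→  4^(4 + 1) + 2 = 1026  −1 ⇒ G_2=1025
G_2=1025  [base 4] 4^(4 + 1) + 1  →[4↦5]→  5^(5 + 1) + 1 = 15626  −1 ⇒ G_3=15625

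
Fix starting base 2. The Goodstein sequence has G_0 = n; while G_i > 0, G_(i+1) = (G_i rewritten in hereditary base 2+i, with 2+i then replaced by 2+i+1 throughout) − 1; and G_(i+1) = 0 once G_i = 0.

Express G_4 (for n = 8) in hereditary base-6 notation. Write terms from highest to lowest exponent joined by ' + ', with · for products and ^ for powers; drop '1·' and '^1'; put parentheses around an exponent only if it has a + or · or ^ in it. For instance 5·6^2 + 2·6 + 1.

i=0: 8 = 2^(2 + 1) (b=2); 2→3: 3^(3 + 1) = 81; 81−1 = 80
i=1: 80 = 2·3^3 + 2·3^2 + 2·3 + 2 (b=3); 3→4: 2·4^4 + 2·4^2 + 2·4 + 2 = 554; 554−1 = 553
i=2: 553 = 2·4^4 + 2·4^2 + 2·4 + 1 (b=4); 4→5: 2·5^5 + 2·5^2 + 2·5 + 1 = 6311; 6311−1 = 6310
i=3: 6310 = 2·5^5 + 2·5^2 + 2·5 (b=5); 5→6: 2·6^6 + 2·6^2 + 2·6 = 93396; 93396−1 = 93395

2·6^6 + 2·6^2 + 6 + 5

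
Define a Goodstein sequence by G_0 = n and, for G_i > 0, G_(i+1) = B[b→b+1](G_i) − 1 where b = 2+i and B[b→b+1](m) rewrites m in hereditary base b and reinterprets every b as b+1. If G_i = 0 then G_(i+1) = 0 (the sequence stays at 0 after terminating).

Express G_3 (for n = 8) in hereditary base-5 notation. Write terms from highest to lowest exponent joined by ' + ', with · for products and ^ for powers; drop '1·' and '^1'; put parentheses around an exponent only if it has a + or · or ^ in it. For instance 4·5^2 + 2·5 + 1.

2·5^5 + 2·5^2 + 2·5

(0) 8|_2 = 2^(2 + 1) ↦ 3^(3 + 1)|_3 = 81 ⇒ 80
(1) 80|_3 = 2·3^3 + 2·3^2 + 2·3 + 2 ↦ 2·4^4 + 2·4^2 + 2·4 + 2|_4 = 554 ⇒ 553
(2) 553|_4 = 2·4^4 + 2·4^2 + 2·4 + 1 ↦ 2·5^5 + 2·5^2 + 2·5 + 1|_5 = 6311 ⇒ 6310
(3) 6310|_5 = 2·5^5 + 2·5^2 + 2·5 ↦ 2·6^6 + 2·6^2 + 2·6|_6 = 93396 ⇒ 93395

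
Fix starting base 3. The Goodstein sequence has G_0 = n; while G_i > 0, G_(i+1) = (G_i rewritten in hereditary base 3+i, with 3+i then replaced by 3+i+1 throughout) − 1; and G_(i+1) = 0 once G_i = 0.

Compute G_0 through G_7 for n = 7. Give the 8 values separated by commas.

7, 8, 9, 9, 9, 9, 9, 9

(0) 7|_3 = 2·3 + 1 ↦ 2·4 + 1|_4 = 9 ⇒ 8
(1) 8|_4 = 2·4 ↦ 2·5|_5 = 10 ⇒ 9
(2) 9|_5 = 5 + 4 ↦ 6 + 4|_6 = 10 ⇒ 9
(3) 9|_6 = 6 + 3 ↦ 7 + 3|_7 = 10 ⇒ 9
(4) 9|_7 = 7 + 2 ↦ 8 + 2|_8 = 10 ⇒ 9
(5) 9|_8 = 8 + 1 ↦ 9 + 1|_9 = 10 ⇒ 9
(6) 9|_9 = 9 ↦ 10|_10 = 10 ⇒ 9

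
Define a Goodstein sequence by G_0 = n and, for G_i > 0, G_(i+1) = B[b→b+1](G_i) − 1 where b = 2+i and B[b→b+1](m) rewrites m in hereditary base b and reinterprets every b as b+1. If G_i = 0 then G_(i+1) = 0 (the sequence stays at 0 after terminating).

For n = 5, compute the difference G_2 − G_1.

228

(0) 5|_2 = 2^2 + 1 ↦ 3^3 + 1|_3 = 28 ⇒ 27
(1) 27|_3 = 3^3 ↦ 4^4|_4 = 256 ⇒ 255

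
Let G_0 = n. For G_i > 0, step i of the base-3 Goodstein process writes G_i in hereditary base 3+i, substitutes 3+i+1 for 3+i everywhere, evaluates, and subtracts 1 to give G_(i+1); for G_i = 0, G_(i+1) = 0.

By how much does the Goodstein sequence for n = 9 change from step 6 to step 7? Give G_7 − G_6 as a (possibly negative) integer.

1

G_0=9  [base 3] 3^2  →[3↦4]→  4^2 = 16  −1 ⇒ G_1=15
G_1=15  [base 4] 3·4 + 3  →[4↦5]→  3·5 + 3 = 18  −1 ⇒ G_2=17
G_2=17  [base 5] 3·5 + 2  →[5↦6]→  3·6 + 2 = 20  −1 ⇒ G_3=19
G_3=19  [base 6] 3·6 + 1  →[6↦7]→  3·7 + 1 = 22  −1 ⇒ G_4=21
G_4=21  [base 7] 3·7  →[7↦8]→  3·8 = 24  −1 ⇒ G_5=23
G_5=23  [base 8] 2·8 + 7  →[8↦9]→  2·9 + 7 = 25  −1 ⇒ G_6=24
G_6=24  [base 9] 2·9 + 6  →[9↦10]→  2·10 + 6 = 26  −1 ⇒ G_7=25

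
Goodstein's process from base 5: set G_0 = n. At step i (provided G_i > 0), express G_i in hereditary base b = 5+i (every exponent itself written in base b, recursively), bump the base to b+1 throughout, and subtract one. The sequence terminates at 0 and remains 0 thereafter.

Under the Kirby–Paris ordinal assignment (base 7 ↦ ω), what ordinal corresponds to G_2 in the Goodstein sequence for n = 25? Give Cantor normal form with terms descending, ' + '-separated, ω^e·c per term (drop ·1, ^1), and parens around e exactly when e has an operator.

ω·5 + 4

[0] 25 ≡ 5^2 (base 5). Lift 6: 36. −1: 35.
[1] 35 ≡ 5·6 + 5 (base 6). Lift 7: 40. −1: 39.
[2] 39 ≡ 5·7 + 4 (base 7). Lift 8: 44. −1: 43.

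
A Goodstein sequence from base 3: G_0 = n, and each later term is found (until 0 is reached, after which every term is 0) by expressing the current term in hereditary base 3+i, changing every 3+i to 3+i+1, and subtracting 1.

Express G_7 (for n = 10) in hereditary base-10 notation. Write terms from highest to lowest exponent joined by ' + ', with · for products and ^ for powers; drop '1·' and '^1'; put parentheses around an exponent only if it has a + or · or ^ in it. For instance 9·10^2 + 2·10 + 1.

3·10 + 9

(0) 10|_3 = 3^2 + 1 ↦ 4^2 + 1|_4 = 17 ⇒ 16
(1) 16|_4 = 4^2 ↦ 5^2|_5 = 25 ⇒ 24
(2) 24|_5 = 4·5 + 4 ↦ 4·6 + 4|_6 = 28 ⇒ 27
(3) 27|_6 = 4·6 + 3 ↦ 4·7 + 3|_7 = 31 ⇒ 30
(4) 30|_7 = 4·7 + 2 ↦ 4·8 + 2|_8 = 34 ⇒ 33
(5) 33|_8 = 4·8 + 1 ↦ 4·9 + 1|_9 = 37 ⇒ 36
(6) 36|_9 = 4·9 ↦ 4·10|_10 = 40 ⇒ 39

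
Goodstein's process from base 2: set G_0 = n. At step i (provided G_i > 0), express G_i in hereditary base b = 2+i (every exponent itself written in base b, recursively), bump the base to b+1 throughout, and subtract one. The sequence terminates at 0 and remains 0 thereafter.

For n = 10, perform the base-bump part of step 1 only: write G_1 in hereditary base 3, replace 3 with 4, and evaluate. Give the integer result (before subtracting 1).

[0] 10 ≡ 2^(2 + 1) + 2 (base 2). Lift 3: 84. −1: 83.
[1] 83 ≡ 3^(3 + 1) + 2 (base 3). Lift 4: 1026. −1: 1025.

1026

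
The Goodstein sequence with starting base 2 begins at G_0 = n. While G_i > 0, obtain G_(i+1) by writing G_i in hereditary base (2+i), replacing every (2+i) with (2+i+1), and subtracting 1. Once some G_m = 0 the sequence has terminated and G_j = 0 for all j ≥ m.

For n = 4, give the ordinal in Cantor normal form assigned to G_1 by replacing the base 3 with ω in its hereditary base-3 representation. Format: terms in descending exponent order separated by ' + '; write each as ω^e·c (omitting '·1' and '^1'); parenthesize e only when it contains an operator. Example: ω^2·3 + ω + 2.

step 0: 4 = 2^2; sub 3 for 2: 3^3; = 27; G_1 = 27−1 = 26
step 1: 26 = 2·3^2 + 2·3 + 2; sub 4 for 3: 2·4^2 + 2·4 + 2; = 42; G_2 = 42−1 = 41

ω^2·2 + ω·2 + 2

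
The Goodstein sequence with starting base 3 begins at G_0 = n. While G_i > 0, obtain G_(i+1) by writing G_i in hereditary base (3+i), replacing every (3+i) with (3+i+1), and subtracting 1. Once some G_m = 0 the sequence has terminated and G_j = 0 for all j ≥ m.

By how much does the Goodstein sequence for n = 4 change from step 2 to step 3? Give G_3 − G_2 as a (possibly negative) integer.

-1

step 0: 4 = 3 + 1; sub 4 for 3: 4 + 1; = 5; G_1 = 5−1 = 4
step 1: 4 = 4; sub 5 for 4: 5; = 5; G_2 = 5−1 = 4
step 2: 4 = 4; sub 6 for 5: 4; = 4; G_3 = 4−1 = 3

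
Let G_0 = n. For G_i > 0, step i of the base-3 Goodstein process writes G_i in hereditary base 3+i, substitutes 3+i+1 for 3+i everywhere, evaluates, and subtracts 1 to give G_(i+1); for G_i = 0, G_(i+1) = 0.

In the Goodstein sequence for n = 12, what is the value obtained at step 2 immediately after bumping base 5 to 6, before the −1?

38

12 —HB3→ 3^2 + 3 —bump→ 4^2 + 4 = 20 —(−1)→ 19
19 —HB4→ 4^2 + 3 —bump→ 5^2 + 3 = 28 —(−1)→ 27
27 —HB5→ 5^2 + 2 —bump→ 6^2 + 2 = 38 —(−1)→ 37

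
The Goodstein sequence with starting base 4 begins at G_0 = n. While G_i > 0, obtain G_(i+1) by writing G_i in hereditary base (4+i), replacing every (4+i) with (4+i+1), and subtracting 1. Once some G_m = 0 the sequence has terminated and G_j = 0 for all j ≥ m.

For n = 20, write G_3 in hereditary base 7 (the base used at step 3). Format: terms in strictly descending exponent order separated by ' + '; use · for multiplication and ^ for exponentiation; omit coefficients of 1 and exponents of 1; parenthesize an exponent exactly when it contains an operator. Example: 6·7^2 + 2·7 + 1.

7^2 + 2

G_0 = 20. HB_4(20) = 4^2 + 4. Bump = 30. G_1 = 29.
G_1 = 29. HB_5(29) = 5^2 + 4. Bump = 40. G_2 = 39.
G_2 = 39. HB_6(39) = 6^2 + 3. Bump = 52. G_3 = 51.
G_3 = 51. HB_7(51) = 7^2 + 2. Bump = 66. G_4 = 65.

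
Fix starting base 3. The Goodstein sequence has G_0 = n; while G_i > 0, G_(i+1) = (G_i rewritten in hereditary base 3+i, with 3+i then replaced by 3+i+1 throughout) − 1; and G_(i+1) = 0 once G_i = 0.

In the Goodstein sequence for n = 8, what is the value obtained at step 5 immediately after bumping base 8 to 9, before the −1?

12

base 3: 8 = 2·3 + 2; at 4: 2·4 + 2 = 10; next = 9
base 4: 9 = 2·4 + 1; at 5: 2·5 + 1 = 11; next = 10
base 5: 10 = 2·5; at 6: 2·6 = 12; next = 11
base 6: 11 = 6 + 5; at 7: 7 + 5 = 12; next = 11
base 7: 11 = 7 + 4; at 8: 8 + 4 = 12; next = 11
base 8: 11 = 8 + 3; at 9: 9 + 3 = 12; next = 11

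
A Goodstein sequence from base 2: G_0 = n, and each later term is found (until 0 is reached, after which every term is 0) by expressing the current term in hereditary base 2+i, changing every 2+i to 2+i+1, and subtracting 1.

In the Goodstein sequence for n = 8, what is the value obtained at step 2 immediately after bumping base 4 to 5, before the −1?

6311

G_0 = 8. HB_2(8) = 2^(2 + 1). Bump = 81. G_1 = 80.
G_1 = 80. HB_3(80) = 2·3^3 + 2·3^2 + 2·3 + 2. Bump = 554. G_2 = 553.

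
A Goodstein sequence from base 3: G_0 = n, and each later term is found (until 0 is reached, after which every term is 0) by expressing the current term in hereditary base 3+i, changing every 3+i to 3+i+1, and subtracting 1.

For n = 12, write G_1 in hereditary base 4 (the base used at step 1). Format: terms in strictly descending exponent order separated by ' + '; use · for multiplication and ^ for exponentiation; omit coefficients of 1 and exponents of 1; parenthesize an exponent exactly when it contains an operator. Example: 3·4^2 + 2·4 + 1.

4^2 + 3

12 —HB3→ 3^2 + 3 —bump→ 4^2 + 4 = 20 —(−1)→ 19
19 —HB4→ 4^2 + 3 —bump→ 5^2 + 3 = 28 —(−1)→ 27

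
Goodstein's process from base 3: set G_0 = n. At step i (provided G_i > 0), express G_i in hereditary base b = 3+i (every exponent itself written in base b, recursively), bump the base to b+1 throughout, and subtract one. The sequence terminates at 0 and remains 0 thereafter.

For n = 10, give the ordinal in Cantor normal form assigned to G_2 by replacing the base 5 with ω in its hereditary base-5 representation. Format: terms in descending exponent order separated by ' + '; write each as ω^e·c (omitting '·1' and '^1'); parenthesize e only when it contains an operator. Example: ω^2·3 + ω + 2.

ω·4 + 4

10 —HB3→ 3^2 + 1 —bump→ 4^2 + 1 = 17 —(−1)→ 16
16 —HB4→ 4^2 —bump→ 5^2 = 25 —(−1)→ 24
24 —HB5→ 4·5 + 4 —bump→ 4·6 + 4 = 28 —(−1)→ 27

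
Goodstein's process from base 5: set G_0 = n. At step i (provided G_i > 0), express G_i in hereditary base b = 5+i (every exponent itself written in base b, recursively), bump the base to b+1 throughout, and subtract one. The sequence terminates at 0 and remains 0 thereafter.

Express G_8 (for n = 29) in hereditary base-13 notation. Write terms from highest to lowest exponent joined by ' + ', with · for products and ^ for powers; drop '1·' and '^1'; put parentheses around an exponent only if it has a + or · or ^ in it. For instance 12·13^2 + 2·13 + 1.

29 —HB5→ 5^2 + 4 —bump→ 6^2 + 4 = 40 —(−1)→ 39
39 —HB6→ 6^2 + 3 —bump→ 7^2 + 3 = 52 —(−1)→ 51
51 —HB7→ 7^2 + 2 —bump→ 8^2 + 2 = 66 —(−1)→ 65
65 —HB8→ 8^2 + 1 —bump→ 9^2 + 1 = 82 —(−1)→ 81
81 —HB9→ 9^2 —bump→ 10^2 = 100 —(−1)→ 99
99 —HB10→ 9·10 + 9 —bump→ 9·11 + 9 = 108 —(−1)→ 107
107 —HB11→ 9·11 + 8 —bump→ 9·12 + 8 = 116 —(−1)→ 115
115 —HB12→ 9·12 + 7 —bump→ 9·13 + 7 = 124 —(−1)→ 123
123 —HB13→ 9·13 + 6 —bump→ 9·14 + 6 = 132 —(−1)→ 131

9·13 + 6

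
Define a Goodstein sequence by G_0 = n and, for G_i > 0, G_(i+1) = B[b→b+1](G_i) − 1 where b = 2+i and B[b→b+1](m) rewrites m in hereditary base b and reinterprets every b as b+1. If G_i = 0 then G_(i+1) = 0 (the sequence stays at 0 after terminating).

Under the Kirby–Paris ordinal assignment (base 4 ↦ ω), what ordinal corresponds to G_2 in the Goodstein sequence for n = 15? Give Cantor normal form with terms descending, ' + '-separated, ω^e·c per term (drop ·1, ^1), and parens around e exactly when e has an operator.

step 0: 15 = 2^(2 + 1) + 2^2 + 2 + 1; sub 3 for 2: 3^(3 + 1) + 3^3 + 3 + 1; = 112; G_1 = 112−1 = 111
step 1: 111 = 3^(3 + 1) + 3^3 + 3; sub 4 for 3: 4^(4 + 1) + 4^4 + 4; = 1284; G_2 = 1284−1 = 1283
step 2: 1283 = 4^(4 + 1) + 4^4 + 3; sub 5 for 4: 5^(5 + 1) + 5^5 + 3; = 18753; G_3 = 18753−1 = 18752

ω^(ω + 1) + ω^ω + 3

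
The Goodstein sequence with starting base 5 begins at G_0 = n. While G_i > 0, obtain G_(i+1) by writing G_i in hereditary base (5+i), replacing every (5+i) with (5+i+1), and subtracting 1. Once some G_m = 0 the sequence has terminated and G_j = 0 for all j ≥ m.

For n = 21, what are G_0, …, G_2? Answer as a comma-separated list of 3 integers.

[0] 21 ≡ 4·5 + 1 (base 5). Lift 6: 25. −1: 24.
[1] 24 ≡ 4·6 (base 6). Lift 7: 28. −1: 27.

21, 24, 27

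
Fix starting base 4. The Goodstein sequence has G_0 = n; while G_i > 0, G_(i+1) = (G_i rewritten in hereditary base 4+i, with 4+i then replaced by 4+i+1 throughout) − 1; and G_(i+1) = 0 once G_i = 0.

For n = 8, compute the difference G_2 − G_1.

(0) 8|_4 = 2·4 ↦ 2·5|_5 = 10 ⇒ 9
(1) 9|_5 = 5 + 4 ↦ 6 + 4|_6 = 10 ⇒ 9

0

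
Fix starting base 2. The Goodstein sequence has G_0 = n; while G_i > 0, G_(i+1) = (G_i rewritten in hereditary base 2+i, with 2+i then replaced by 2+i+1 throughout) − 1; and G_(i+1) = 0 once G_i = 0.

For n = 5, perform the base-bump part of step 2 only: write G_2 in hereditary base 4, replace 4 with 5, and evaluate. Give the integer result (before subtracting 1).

468

5 —HB2→ 2^2 + 1 —bump→ 3^3 + 1 = 28 —(−1)→ 27
27 —HB3→ 3^3 —bump→ 4^4 = 256 —(−1)→ 255
255 —HB4→ 3·4^3 + 3·4^2 + 3·4 + 3 —bump→ 3·5^3 + 3·5^2 + 3·5 + 3 = 468 —(−1)→ 467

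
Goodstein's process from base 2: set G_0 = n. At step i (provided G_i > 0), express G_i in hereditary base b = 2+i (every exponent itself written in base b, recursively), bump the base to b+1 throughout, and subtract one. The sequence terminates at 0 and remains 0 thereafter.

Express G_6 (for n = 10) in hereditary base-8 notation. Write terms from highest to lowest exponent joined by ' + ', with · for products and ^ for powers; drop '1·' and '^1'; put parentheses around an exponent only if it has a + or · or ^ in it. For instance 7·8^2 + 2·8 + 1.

[0] 10 ≡ 2^(2 + 1) + 2 (base 2). Lift 3: 84. −1: 83.
[1] 83 ≡ 3^(3 + 1) + 2 (base 3). Lift 4: 1026. −1: 1025.
[2] 1025 ≡ 4^(4 + 1) + 1 (base 4). Lift 5: 15626. −1: 15625.
[3] 15625 ≡ 5^(5 + 1) (base 5). Lift 6: 279936. −1: 279935.
[4] 279935 ≡ 5·6^6 + 5·6^5 + 5·6^4 + 5·6^3 + 5·6^2 + 5·6 + 5 (base 6). Lift 7: 4215755. −1: 4215754.
[5] 4215754 ≡ 5·7^7 + 5·7^5 + 5·7^4 + 5·7^3 + 5·7^2 + 5·7 + 4 (base 7). Lift 8: 84073324. −1: 84073323.
[6] 84073323 ≡ 5·8^8 + 5·8^5 + 5·8^4 + 5·8^3 + 5·8^2 + 5·8 + 3 (base 8). Lift 9: 1937434593. −1: 1937434592.

5·8^8 + 5·8^5 + 5·8^4 + 5·8^3 + 5·8^2 + 5·8 + 3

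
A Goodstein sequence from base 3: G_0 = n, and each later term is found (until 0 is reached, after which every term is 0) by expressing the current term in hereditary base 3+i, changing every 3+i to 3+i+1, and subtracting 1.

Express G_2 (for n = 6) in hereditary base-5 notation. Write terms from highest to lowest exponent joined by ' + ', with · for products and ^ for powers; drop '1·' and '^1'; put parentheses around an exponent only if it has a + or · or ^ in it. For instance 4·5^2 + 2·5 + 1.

5 + 2

step 0: 6 = 2·3; sub 4 for 3: 2·4; = 8; G_1 = 8−1 = 7
step 1: 7 = 4 + 3; sub 5 for 4: 5 + 3; = 8; G_2 = 8−1 = 7
step 2: 7 = 5 + 2; sub 6 for 5: 6 + 2; = 8; G_3 = 8−1 = 7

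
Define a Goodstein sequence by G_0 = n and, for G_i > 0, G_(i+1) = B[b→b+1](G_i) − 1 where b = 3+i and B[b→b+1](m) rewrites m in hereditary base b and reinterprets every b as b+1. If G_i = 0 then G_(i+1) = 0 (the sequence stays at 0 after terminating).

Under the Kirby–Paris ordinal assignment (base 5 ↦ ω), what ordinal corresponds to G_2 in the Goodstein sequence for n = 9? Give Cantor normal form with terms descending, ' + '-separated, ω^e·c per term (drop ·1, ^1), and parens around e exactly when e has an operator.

G_0 = 9. HB_3(9) = 3^2. Bump = 16. G_1 = 15.
G_1 = 15. HB_4(15) = 3·4 + 3. Bump = 18. G_2 = 17.
G_2 = 17. HB_5(17) = 3·5 + 2. Bump = 20. G_3 = 19.

ω·3 + 2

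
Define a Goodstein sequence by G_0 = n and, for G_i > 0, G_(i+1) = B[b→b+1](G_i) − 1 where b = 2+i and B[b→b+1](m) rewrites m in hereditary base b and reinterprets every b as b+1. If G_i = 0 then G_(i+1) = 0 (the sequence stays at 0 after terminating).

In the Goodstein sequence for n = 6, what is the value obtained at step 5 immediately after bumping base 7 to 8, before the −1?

i=0: 6 = 2^2 + 2 (b=2); 2→3: 3^3 + 3 = 30; 30−1 = 29
i=1: 29 = 3^3 + 2 (b=3); 3→4: 4^4 + 2 = 258; 258−1 = 257
i=2: 257 = 4^4 + 1 (b=4); 4→5: 5^5 + 1 = 3126; 3126−1 = 3125
i=3: 3125 = 5^5 (b=5); 5→6: 6^6 = 46656; 46656−1 = 46655
i=4: 46655 = 5·6^5 + 5·6^4 + 5·6^3 + 5·6^2 + 5·6 + 5 (b=6); 6→7: 5·7^5 + 5·7^4 + 5·7^3 + 5·7^2 + 5·7 + 5 = 98040; 98040−1 = 98039
i=5: 98039 = 5·7^5 + 5·7^4 + 5·7^3 + 5·7^2 + 5·7 + 4 (b=7); 7→8: 5·8^5 + 5·8^4 + 5·8^3 + 5·8^2 + 5·8 + 4 = 187244; 187244−1 = 187243

187244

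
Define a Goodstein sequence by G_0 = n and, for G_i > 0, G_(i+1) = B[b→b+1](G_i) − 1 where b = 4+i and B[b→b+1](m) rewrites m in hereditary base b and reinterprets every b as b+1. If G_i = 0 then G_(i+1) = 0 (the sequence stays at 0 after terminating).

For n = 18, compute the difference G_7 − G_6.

(0) 18|_4 = 4^2 + 2 ↦ 5^2 + 2|_5 = 27 ⇒ 26
(1) 26|_5 = 5^2 + 1 ↦ 6^2 + 1|_6 = 37 ⇒ 36
(2) 36|_6 = 6^2 ↦ 7^2|_7 = 49 ⇒ 48
(3) 48|_7 = 6·7 + 6 ↦ 6·8 + 6|_8 = 54 ⇒ 53
(4) 53|_8 = 6·8 + 5 ↦ 6·9 + 5|_9 = 59 ⇒ 58
(5) 58|_9 = 6·9 + 4 ↦ 6·10 + 4|_10 = 64 ⇒ 63
(6) 63|_10 = 6·10 + 3 ↦ 6·11 + 3|_11 = 69 ⇒ 68

5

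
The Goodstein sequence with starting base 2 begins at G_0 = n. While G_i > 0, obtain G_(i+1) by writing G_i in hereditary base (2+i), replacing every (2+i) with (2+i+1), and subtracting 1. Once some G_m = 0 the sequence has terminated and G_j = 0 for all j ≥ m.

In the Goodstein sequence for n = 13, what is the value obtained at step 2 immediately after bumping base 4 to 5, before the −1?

16093

13 —HB2→ 2^(2 + 1) + 2^2 + 1 —bump→ 3^(3 + 1) + 3^3 + 1 = 109 —(−1)→ 108
108 —HB3→ 3^(3 + 1) + 3^3 —bump→ 4^(4 + 1) + 4^4 = 1280 —(−1)→ 1279
1279 —HB4→ 4^(4 + 1) + 3·4^3 + 3·4^2 + 3·4 + 3 —bump→ 5^(5 + 1) + 3·5^3 + 3·5^2 + 3·5 + 3 = 16093 —(−1)→ 16092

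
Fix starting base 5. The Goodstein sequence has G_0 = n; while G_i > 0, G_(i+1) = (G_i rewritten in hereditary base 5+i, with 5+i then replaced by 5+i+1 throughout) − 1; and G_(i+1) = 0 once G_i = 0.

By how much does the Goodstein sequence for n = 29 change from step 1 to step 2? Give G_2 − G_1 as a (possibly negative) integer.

(0) 29|_5 = 5^2 + 4 ↦ 6^2 + 4|_6 = 40 ⇒ 39
(1) 39|_6 = 6^2 + 3 ↦ 7^2 + 3|_7 = 52 ⇒ 51

12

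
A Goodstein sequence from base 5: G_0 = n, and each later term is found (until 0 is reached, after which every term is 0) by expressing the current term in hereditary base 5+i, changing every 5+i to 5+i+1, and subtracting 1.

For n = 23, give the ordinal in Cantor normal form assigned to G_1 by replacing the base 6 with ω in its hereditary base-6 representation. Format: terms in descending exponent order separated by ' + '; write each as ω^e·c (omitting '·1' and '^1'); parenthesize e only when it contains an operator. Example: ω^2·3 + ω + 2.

ω·4 + 2

i=0: 23 = 4·5 + 3 (b=5); 5→6: 4·6 + 3 = 27; 27−1 = 26
i=1: 26 = 4·6 + 2 (b=6); 6→7: 4·7 + 2 = 30; 30−1 = 29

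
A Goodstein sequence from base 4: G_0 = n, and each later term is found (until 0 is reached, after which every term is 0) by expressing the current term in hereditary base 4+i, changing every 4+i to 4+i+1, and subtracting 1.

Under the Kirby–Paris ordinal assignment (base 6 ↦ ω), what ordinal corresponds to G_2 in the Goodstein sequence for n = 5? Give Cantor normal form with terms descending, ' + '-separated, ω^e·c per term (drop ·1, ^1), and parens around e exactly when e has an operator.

i=0: 5 = 4 + 1 (b=4); 4→5: 5 + 1 = 6; 6−1 = 5
i=1: 5 = 5 (b=5); 5→6: 6 = 6; 6−1 = 5
i=2: 5 = 5 (b=6); 6→7: 5 = 5; 5−1 = 4

5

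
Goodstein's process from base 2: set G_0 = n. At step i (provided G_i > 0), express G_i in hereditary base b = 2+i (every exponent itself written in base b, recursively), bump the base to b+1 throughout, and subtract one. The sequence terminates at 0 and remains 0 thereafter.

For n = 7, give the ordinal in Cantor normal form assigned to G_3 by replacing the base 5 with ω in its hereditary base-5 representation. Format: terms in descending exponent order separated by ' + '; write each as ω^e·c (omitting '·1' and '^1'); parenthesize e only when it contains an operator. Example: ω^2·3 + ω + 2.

ω^ω + 2

[0] 7 ≡ 2^2 + 2 + 1 (base 2). Lift 3: 31. −1: 30.
[1] 30 ≡ 3^3 + 3 (base 3). Lift 4: 260. −1: 259.
[2] 259 ≡ 4^4 + 3 (base 4). Lift 5: 3128. −1: 3127.
[3] 3127 ≡ 5^5 + 2 (base 5). Lift 6: 46658. −1: 46657.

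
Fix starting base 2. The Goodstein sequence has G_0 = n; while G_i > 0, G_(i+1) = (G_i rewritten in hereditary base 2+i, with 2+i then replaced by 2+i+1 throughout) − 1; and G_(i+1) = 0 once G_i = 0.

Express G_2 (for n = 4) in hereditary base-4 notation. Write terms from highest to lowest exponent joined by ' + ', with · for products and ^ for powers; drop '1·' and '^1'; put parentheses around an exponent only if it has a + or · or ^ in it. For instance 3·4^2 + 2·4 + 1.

2·4^2 + 2·4 + 1

base 2: 4 = 2^2; at 3: 3^3 = 27; next = 26
base 3: 26 = 2·3^2 + 2·3 + 2; at 4: 2·4^2 + 2·4 + 2 = 42; next = 41
base 4: 41 = 2·4^2 + 2·4 + 1; at 5: 2·5^2 + 2·5 + 1 = 61; next = 60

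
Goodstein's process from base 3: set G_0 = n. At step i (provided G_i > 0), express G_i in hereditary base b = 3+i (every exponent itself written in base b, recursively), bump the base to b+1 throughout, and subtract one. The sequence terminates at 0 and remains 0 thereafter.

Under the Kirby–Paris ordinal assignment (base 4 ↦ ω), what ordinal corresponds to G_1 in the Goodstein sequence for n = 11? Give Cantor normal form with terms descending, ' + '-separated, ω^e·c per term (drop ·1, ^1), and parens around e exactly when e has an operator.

ω^2 + 1

base 3: 11 = 3^2 + 2; at 4: 4^2 + 2 = 18; next = 17
base 4: 17 = 4^2 + 1; at 5: 5^2 + 1 = 26; next = 25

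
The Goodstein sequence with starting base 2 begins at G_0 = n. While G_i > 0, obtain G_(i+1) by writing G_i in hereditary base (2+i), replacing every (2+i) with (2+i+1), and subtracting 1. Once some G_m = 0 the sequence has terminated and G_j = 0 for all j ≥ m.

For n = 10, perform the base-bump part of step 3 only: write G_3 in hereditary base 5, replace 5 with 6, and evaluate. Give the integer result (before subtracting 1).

279936

base 2: 10 = 2^(2 + 1) + 2; at 3: 3^(3 + 1) + 3 = 84; next = 83
base 3: 83 = 3^(3 + 1) + 2; at 4: 4^(4 + 1) + 2 = 1026; next = 1025
base 4: 1025 = 4^(4 + 1) + 1; at 5: 5^(5 + 1) + 1 = 15626; next = 15625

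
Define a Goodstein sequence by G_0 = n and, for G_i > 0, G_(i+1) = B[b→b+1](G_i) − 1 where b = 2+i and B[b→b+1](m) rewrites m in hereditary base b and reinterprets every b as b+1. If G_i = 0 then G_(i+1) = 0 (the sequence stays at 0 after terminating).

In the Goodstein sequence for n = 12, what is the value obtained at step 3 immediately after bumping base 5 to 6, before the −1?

12 —HB2→ 2^(2 + 1) + 2^2 —bump→ 3^(3 + 1) + 3^3 = 108 —(−1)→ 107
107 —HB3→ 3^(3 + 1) + 2·3^2 + 2·3 + 2 —bump→ 4^(4 + 1) + 2·4^2 + 2·4 + 2 = 1066 —(−1)→ 1065
1065 —HB4→ 4^(4 + 1) + 2·4^2 + 2·4 + 1 —bump→ 5^(5 + 1) + 2·5^2 + 2·5 + 1 = 15686 —(−1)→ 15685
15685 —HB5→ 5^(5 + 1) + 2·5^2 + 2·5 —bump→ 6^(6 + 1) + 2·6^2 + 2·6 = 280020 —(−1)→ 280019

280020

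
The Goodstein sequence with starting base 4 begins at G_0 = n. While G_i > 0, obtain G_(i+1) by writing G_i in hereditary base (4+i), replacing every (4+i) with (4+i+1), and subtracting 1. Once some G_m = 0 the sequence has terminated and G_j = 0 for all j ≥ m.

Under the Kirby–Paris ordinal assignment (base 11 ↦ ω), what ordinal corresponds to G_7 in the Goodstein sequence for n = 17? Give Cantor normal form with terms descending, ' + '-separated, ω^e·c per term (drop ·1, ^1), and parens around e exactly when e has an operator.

ω·5

step 0: 17 = 4^2 + 1; sub 5 for 4: 5^2 + 1; = 26; G_1 = 26−1 = 25
step 1: 25 = 5^2; sub 6 for 5: 6^2; = 36; G_2 = 36−1 = 35
step 2: 35 = 5·6 + 5; sub 7 for 6: 5·7 + 5; = 40; G_3 = 40−1 = 39
step 3: 39 = 5·7 + 4; sub 8 for 7: 5·8 + 4; = 44; G_4 = 44−1 = 43
step 4: 43 = 5·8 + 3; sub 9 for 8: 5·9 + 3; = 48; G_5 = 48−1 = 47
step 5: 47 = 5·9 + 2; sub 10 for 9: 5·10 + 2; = 52; G_6 = 52−1 = 51
step 6: 51 = 5·10 + 1; sub 11 for 10: 5·11 + 1; = 56; G_7 = 56−1 = 55
step 7: 55 = 5·11; sub 12 for 11: 5·12; = 60; G_8 = 60−1 = 59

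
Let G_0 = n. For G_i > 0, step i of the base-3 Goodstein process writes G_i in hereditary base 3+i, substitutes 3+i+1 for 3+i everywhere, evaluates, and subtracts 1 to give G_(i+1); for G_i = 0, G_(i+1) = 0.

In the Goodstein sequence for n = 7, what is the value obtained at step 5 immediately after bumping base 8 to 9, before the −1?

10

[0] 7 ≡ 2·3 + 1 (base 3). Lift 4: 9. −1: 8.
[1] 8 ≡ 2·4 (base 4). Lift 5: 10. −1: 9.
[2] 9 ≡ 5 + 4 (base 5). Lift 6: 10. −1: 9.
[3] 9 ≡ 6 + 3 (base 6). Lift 7: 10. −1: 9.
[4] 9 ≡ 7 + 2 (base 7). Lift 8: 10. −1: 9.
[5] 9 ≡ 8 + 1 (base 8). Lift 9: 10. −1: 9.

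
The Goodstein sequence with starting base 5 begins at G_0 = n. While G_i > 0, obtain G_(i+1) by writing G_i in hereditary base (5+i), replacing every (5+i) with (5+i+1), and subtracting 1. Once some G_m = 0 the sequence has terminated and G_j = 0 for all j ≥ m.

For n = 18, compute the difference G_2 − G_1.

G_0=18  [base 5] 3·5 + 3  →[5↦6]→  3·6 + 3 = 21  −1 ⇒ G_1=20
G_1=20  [base 6] 3·6 + 2  →[6↦7]→  3·7 + 2 = 23  −1 ⇒ G_2=22

2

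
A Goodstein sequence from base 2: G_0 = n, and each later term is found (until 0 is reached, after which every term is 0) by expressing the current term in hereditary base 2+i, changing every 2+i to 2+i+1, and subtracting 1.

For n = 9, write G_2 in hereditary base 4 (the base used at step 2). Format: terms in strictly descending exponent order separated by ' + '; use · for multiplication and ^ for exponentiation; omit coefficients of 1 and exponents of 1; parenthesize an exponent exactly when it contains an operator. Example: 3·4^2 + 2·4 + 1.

3·4^4 + 3·4^3 + 3·4^2 + 3·4 + 3

G_0=9  [base 2] 2^(2 + 1) + 1  →[2↦3]→  3^(3 + 1) + 1 = 82  −1 ⇒ G_1=81
G_1=81  [base 3] 3^(3 + 1)  →[3↦4]→  4^(4 + 1) = 1024  −1 ⇒ G_2=1023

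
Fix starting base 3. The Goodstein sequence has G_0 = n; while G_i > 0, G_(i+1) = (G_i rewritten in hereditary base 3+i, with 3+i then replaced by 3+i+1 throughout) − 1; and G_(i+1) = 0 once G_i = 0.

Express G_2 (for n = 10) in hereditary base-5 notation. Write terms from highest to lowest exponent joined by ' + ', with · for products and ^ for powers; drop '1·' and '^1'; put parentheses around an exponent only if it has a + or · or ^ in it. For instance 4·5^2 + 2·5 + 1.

4·5 + 4

base 3: 10 = 3^2 + 1; at 4: 4^2 + 1 = 17; next = 16
base 4: 16 = 4^2; at 5: 5^2 = 25; next = 24
base 5: 24 = 4·5 + 4; at 6: 4·6 + 4 = 28; next = 27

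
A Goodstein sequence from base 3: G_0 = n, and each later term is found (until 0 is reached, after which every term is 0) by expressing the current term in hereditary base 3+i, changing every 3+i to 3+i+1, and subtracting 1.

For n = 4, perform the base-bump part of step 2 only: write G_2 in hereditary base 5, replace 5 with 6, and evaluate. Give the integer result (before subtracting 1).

4

G_0 = 4. HB_3(4) = 3 + 1. Bump = 5. G_1 = 4.
G_1 = 4. HB_4(4) = 4. Bump = 5. G_2 = 4.
G_2 = 4. HB_5(4) = 4. Bump = 4. G_3 = 3.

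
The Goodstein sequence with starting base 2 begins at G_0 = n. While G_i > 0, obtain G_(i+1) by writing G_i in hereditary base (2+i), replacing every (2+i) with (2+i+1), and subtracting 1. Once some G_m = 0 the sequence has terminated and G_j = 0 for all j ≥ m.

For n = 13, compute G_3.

G_0=13  [base 2] 2^(2 + 1) + 2^2 + 1  →[2↦3]→  3^(3 + 1) + 3^3 + 1 = 109  −1 ⇒ G_1=108
G_1=108  [base 3] 3^(3 + 1) + 3^3  →[3↦4]→  4^(4 + 1) + 4^4 = 1280  −1 ⇒ G_2=1279
G_2=1279  [base 4] 4^(4 + 1) + 3·4^3 + 3·4^2 + 3·4 + 3  →[4↦5]→  5^(5 + 1) + 3·5^3 + 3·5^2 + 3·5 + 3 = 16093  −1 ⇒ G_3=16092

16092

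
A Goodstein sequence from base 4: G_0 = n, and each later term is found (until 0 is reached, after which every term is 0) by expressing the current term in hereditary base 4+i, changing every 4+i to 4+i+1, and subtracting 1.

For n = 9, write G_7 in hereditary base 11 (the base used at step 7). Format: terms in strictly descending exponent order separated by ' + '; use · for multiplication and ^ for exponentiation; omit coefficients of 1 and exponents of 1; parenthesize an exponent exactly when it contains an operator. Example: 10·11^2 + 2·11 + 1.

11

G_0=9  [base 4] 2·4 + 1  →[4↦5]→  2·5 + 1 = 11  −1 ⇒ G_1=10
G_1=10  [base 5] 2·5  →[5↦6]→  2·6 = 12  −1 ⇒ G_2=11
G_2=11  [base 6] 6 + 5  →[6↦7]→  7 + 5 = 12  −1 ⇒ G_3=11
G_3=11  [base 7] 7 + 4  →[7↦8]→  8 + 4 = 12  −1 ⇒ G_4=11
G_4=11  [base 8] 8 + 3  →[8↦9]→  9 + 3 = 12  −1 ⇒ G_5=11
G_5=11  [base 9] 9 + 2  →[9↦10]→  10 + 2 = 12  −1 ⇒ G_6=11
G_6=11  [base 10] 10 + 1  →[10↦11]→  11 + 1 = 12  −1 ⇒ G_7=11
G_7=11  [base 11] 11  →[11↦12]→  12 = 12  −1 ⇒ G_8=11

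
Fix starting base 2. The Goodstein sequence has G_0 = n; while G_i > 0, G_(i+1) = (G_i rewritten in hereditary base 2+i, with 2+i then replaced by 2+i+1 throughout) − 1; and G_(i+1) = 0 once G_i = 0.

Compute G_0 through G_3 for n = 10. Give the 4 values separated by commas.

10, 83, 1025, 15625

base 2: 10 = 2^(2 + 1) + 2; at 3: 3^(3 + 1) + 3 = 84; next = 83
base 3: 83 = 3^(3 + 1) + 2; at 4: 4^(4 + 1) + 2 = 1026; next = 1025
base 4: 1025 = 4^(4 + 1) + 1; at 5: 5^(5 + 1) + 1 = 15626; next = 15625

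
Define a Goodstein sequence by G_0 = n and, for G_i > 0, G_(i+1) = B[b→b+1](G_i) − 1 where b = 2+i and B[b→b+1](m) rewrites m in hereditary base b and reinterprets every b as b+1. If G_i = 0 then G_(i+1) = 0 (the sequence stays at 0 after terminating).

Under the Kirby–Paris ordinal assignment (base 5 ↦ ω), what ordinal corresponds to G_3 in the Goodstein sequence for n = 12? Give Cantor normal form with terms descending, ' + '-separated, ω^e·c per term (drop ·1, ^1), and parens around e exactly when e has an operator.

step 0: 12 = 2^(2 + 1) + 2^2; sub 3 for 2: 3^(3 + 1) + 3^3; = 108; G_1 = 108−1 = 107
step 1: 107 = 3^(3 + 1) + 2·3^2 + 2·3 + 2; sub 4 for 3: 4^(4 + 1) + 2·4^2 + 2·4 + 2; = 1066; G_2 = 1066−1 = 1065
step 2: 1065 = 4^(4 + 1) + 2·4^2 + 2·4 + 1; sub 5 for 4: 5^(5 + 1) + 2·5^2 + 2·5 + 1; = 15686; G_3 = 15686−1 = 15685
step 3: 15685 = 5^(5 + 1) + 2·5^2 + 2·5; sub 6 for 5: 6^(6 + 1) + 2·6^2 + 2·6; = 280020; G_4 = 280020−1 = 280019

ω^(ω + 1) + ω^2·2 + ω·2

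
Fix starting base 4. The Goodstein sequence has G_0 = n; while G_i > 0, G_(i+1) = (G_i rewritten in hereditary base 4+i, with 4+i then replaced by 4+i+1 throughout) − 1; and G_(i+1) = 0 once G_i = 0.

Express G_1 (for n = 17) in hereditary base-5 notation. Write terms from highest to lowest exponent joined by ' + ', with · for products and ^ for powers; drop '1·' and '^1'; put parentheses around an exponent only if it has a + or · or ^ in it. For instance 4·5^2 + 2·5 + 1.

[0] 17 ≡ 4^2 + 1 (base 4). Lift 5: 26. −1: 25.
[1] 25 ≡ 5^2 (base 5). Lift 6: 36. −1: 35.

5^2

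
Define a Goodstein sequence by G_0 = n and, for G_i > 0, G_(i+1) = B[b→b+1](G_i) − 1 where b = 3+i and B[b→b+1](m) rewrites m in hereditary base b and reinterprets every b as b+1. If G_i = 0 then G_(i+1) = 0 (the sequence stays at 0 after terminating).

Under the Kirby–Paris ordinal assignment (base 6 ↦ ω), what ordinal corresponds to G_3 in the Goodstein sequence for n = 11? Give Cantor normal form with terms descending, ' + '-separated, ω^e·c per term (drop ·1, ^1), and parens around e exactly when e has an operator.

ω·5 + 5

11 —HB3→ 3^2 + 2 —bump→ 4^2 + 2 = 18 —(−1)→ 17
17 —HB4→ 4^2 + 1 —bump→ 5^2 + 1 = 26 —(−1)→ 25
25 —HB5→ 5^2 —bump→ 6^2 = 36 —(−1)→ 35
35 —HB6→ 5·6 + 5 —bump→ 5·7 + 5 = 40 —(−1)→ 39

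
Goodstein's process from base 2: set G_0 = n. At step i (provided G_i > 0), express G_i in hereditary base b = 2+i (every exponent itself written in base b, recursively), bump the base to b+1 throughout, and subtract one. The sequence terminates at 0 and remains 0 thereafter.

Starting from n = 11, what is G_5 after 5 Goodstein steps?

11 —HB2→ 2^(2 + 1) + 2 + 1 —bump→ 3^(3 + 1) + 3 + 1 = 85 —(−1)→ 84
84 —HB3→ 3^(3 + 1) + 3 —bump→ 4^(4 + 1) + 4 = 1028 —(−1)→ 1027
1027 —HB4→ 4^(4 + 1) + 3 —bump→ 5^(5 + 1) + 3 = 15628 —(−1)→ 15627
15627 —HB5→ 5^(5 + 1) + 2 —bump→ 6^(6 + 1) + 2 = 279938 —(−1)→ 279937
279937 —HB6→ 6^(6 + 1) + 1 —bump→ 7^(7 + 1) + 1 = 5764802 —(−1)→ 5764801
5764801 —HB7→ 7^(7 + 1) —bump→ 8^(8 + 1) = 134217728 —(−1)→ 134217727

5764801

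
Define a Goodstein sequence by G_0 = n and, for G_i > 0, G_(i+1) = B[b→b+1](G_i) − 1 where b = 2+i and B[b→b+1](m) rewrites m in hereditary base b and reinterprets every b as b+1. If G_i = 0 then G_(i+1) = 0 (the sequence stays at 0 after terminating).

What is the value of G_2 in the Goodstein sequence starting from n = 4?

i=0: 4 = 2^2 (b=2); 2→3: 3^3 = 27; 27−1 = 26
i=1: 26 = 2·3^2 + 2·3 + 2 (b=3); 3→4: 2·4^2 + 2·4 + 2 = 42; 42−1 = 41

41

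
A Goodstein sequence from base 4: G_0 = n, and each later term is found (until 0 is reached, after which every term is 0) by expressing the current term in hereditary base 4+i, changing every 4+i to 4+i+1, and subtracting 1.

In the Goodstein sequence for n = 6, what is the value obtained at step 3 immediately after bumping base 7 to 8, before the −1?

6

G_0=6  [base 4] 4 + 2  →[4↦5]→  5 + 2 = 7  −1 ⇒ G_1=6
G_1=6  [base 5] 5 + 1  →[5↦6]→  6 + 1 = 7  −1 ⇒ G_2=6
G_2=6  [base 6] 6  →[6↦7]→  7 = 7  −1 ⇒ G_3=6
G_3=6  [base 7] 6  →[7↦8]→  6 = 6  −1 ⇒ G_4=5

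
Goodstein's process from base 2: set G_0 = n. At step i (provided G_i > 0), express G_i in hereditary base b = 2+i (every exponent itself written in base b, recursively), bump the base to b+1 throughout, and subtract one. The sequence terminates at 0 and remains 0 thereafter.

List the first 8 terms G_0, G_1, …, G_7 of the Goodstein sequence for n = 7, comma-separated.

[0] 7 ≡ 2^2 + 2 + 1 (base 2). Lift 3: 31. −1: 30.
[1] 30 ≡ 3^3 + 3 (base 3). Lift 4: 260. −1: 259.
[2] 259 ≡ 4^4 + 3 (base 4). Lift 5: 3128. −1: 3127.
[3] 3127 ≡ 5^5 + 2 (base 5). Lift 6: 46658. −1: 46657.
[4] 46657 ≡ 6^6 + 1 (base 6). Lift 7: 823544. −1: 823543.
[5] 823543 ≡ 7^7 (base 7). Lift 8: 16777216. −1: 16777215.
[6] 16777215 ≡ 7·8^7 + 7·8^6 + 7·8^5 + 7·8^4 + 7·8^3 + 7·8^2 + 7·8 + 7 (base 8). Lift 9: 37665880. −1: 37665879.

7, 30, 259, 3127, 46657, 823543, 16777215, 37665879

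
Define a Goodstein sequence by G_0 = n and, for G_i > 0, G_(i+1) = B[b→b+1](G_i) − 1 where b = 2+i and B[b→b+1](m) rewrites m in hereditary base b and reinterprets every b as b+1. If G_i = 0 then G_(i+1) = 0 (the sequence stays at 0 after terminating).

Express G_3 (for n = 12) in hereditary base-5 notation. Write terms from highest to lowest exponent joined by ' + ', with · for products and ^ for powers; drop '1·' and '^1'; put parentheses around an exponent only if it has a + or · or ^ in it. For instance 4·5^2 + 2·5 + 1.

G_0=12  [base 2] 2^(2 + 1) + 2^2  →[2↦3]→  3^(3 + 1) + 3^3 = 108  −1 ⇒ G_1=107
G_1=107  [base 3] 3^(3 + 1) + 2·3^2 + 2·3 + 2  →[3↦4]→  4^(4 + 1) + 2·4^2 + 2·4 + 2 = 1066  −1 ⇒ G_2=1065
G_2=1065  [base 4] 4^(4 + 1) + 2·4^2 + 2·4 + 1  →[4↦5]→  5^(5 + 1) + 2·5^2 + 2·5 + 1 = 15686  −1 ⇒ G_3=15685
G_3=15685  [base 5] 5^(5 + 1) + 2·5^2 + 2·5  →[5↦6]→  6^(6 + 1) + 2·6^2 + 2·6 = 280020  −1 ⇒ G_4=280019

5^(5 + 1) + 2·5^2 + 2·5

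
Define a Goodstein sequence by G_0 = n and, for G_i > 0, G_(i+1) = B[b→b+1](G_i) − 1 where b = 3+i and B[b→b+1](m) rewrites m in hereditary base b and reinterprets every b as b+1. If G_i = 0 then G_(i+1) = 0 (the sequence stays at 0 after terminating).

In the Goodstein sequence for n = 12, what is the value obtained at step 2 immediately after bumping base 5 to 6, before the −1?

12 —HB3→ 3^2 + 3 —bump→ 4^2 + 4 = 20 —(−1)→ 19
19 —HB4→ 4^2 + 3 —bump→ 5^2 + 3 = 28 —(−1)→ 27
27 —HB5→ 5^2 + 2 —bump→ 6^2 + 2 = 38 —(−1)→ 37

38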